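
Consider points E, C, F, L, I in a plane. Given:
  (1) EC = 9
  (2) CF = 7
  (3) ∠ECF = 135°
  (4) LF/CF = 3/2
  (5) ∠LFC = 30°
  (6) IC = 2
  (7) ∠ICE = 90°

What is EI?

Step 1: By the law of cosines on triangle ECI: EI² = 9² + 2² − 2·9·2·cos(90°) = 85, so EI = √85.

Therefore, the length of EI = √85.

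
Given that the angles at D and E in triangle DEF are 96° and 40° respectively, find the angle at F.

Let angle F = x. Then 96 + 40 + x = 180.
x = 180 - 136 = 44 degrees.

44 degrees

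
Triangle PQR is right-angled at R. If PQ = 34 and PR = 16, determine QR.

By the Pythagorean theorem: QR^2 = PQ^2 - PR^2
QR^2 = 34^2 - 16^2 = 1156 - 256 = 900
QR = sqrt(900) = 30

30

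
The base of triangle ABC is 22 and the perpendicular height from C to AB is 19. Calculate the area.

A triangle's area is half the area of a rectangle with the same base and height.
Area = (1/2) * 22 * 19 = 209.

209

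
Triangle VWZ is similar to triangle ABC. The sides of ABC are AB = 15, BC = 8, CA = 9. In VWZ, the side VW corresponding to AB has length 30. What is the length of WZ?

Similar triangles have proportional sides. Setting up the proportion:
VW / AB = WZ / BC
30 / 15 = WZ / 8
WZ = 8 * 30 / 15 = 16.

16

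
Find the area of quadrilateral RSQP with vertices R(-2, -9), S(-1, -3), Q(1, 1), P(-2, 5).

Shoelace: sum of cross terms = 34, Area = (1/2)|34| = 17

17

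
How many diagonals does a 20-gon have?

The number of diagonals in an n-gon is n(n - 3)/2.
For n = 20: 20(20 - 3)/2 = 20 × 17 / 2 = 170.

170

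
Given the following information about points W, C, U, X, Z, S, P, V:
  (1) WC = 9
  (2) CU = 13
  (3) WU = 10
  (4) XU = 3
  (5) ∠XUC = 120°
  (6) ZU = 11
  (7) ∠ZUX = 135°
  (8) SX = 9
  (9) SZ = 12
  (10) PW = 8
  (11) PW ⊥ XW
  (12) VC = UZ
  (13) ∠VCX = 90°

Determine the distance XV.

From the given relations: VC = UZ = 11.
Step 1: By the law of cosines on triangle CUX: CX² = 13² + 3² − 2·13·3·cos(120°) = 217, so CX ≈ 14.73.
Step 2: By the law of cosines on triangle XCV: XV² = 14.73² + 11² − 2·14.73·11·cos(90°) = 338, so XV = 13·√2.

Therefore, the length of XV = 13·√2.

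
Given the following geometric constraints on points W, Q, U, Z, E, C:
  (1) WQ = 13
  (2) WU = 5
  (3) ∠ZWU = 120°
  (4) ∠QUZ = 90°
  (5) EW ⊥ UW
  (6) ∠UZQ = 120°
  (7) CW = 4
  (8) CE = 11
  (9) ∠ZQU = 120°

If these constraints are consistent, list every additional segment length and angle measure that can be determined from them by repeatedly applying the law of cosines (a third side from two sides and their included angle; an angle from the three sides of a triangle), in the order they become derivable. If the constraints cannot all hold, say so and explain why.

These constraints are not satisfiable: (4), (6) and (9) are the three interior angles of triangle QUZ, which must sum to 180°, but 90° + 120° + 120° = 330°. No planar figure meets all of them, so nothing further can be derived.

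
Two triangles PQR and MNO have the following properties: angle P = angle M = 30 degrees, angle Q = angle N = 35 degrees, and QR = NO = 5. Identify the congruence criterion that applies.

The given information provides:
angle P = angle M = 30 degrees, angle Q = angle N = 35 degrees, and QR = NO = 5
This matches the AAS congruence theorem.
Two pairs of corresponding angles and a non-included side are equal (Angle-Angle-Side).

AAS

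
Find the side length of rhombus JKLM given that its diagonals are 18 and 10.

In a rhombus, the diagonals bisect each other perpendicularly, creating four congruent right triangles.
Each triangle has legs 9 (half of 18) and 5 (half of 10).
The hypotenuse of each right triangle is a side of the rhombus:
side = sqrt(9^2 + 5^2) = sqrt(106)

sqrt(106)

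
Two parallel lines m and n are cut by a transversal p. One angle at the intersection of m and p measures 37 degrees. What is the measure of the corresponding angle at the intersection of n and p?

Corresponding angles formed by parallel lines and a transversal are equal.
The given angle is 37 degrees.
The corresponding angle = 37 degrees.

37 degrees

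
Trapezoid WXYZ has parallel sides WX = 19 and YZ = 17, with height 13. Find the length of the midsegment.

midsegment = (19 + 17) / 2 = 36 / 2 = 18

18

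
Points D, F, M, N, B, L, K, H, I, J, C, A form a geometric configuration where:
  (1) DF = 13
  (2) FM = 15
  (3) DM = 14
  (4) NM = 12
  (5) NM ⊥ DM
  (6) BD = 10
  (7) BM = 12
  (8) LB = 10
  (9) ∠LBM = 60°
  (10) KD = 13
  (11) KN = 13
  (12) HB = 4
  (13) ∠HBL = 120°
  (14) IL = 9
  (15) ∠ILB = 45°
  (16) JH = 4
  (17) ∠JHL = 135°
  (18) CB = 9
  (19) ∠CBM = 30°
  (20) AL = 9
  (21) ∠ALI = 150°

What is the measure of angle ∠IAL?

Step 1: By the law of cosines on triangle ALI: AI² = 9² + 9² − 2·9·9·cos(150°) = 302.3, so AI ≈ 17.39.
Step 2: By the inverse law of cosines on triangle IAL: cos(∠IAL) = (17.39² + 9² − 9²) / (2·17.39·9) = 302.3/312.96 = 0.9659, so ∠IAL = 15°.

Therefore, the measure of angle ∠IAL = 15°.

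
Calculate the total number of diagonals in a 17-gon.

The number of diagonals in an n-gon is n(n - 3)/2.
For n = 17: 17(17 - 3)/2 = 17 × 14 / 2 = 119.

119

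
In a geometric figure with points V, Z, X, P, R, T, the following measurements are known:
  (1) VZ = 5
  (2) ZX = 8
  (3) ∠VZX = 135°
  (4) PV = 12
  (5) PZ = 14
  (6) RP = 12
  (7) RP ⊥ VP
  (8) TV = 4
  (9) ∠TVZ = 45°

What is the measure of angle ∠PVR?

Step 1: By the law of cosines on triangle VPR: VR² = 12² + 12² − 2·12·12·cos(90°) = 288, so VR = 12·√2.
Step 2: By the inverse law of cosines on triangle PVR: cos(∠PVR) = (12² + (12·√2)² − 12²) / (2·12·12·√2) = 288/407.29 = 0.7071, so ∠PVR = 45°.

Therefore, the measure of angle ∠PVR = 45°.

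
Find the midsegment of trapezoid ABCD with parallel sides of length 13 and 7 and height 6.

The midsegment (median) of a trapezoid connects the midpoints of the non-parallel sides.
Its length is the average of the two bases: (13 + 7) / 2 = 10.

10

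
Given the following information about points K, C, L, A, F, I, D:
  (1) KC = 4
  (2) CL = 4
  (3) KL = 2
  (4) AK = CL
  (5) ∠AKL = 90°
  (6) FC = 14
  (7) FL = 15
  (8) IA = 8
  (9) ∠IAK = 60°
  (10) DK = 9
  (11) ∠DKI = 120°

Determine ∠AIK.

From the given relations: AK = CL = 4.
Step 1: By the law of cosines on triangle IAK: IK² = 8² + 4² − 2·8·4·cos(60°) = 48, so IK = 4·√3.
Step 2: By the inverse law of cosines on triangle AIK: cos(∠AIK) = (8² + (4·√3)² − 4²) / (2·8·4·√3) = 96/110.85 = 0.866, so ∠AIK = 30°.

Therefore, the measure of angle ∠AIK = 30°.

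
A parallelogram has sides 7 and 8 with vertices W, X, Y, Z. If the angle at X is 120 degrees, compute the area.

Area = 7 * 8 * sin(120°) = 56 * sqrt(3)/2 = 28*sqrt(3)

28*sqrt(3)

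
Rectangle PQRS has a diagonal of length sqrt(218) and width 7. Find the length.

b = sqrt(d^2 - a^2) = sqrt(218 - 49) = sqrt(169) = 13

13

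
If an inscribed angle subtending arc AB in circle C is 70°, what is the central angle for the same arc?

Central angle = 2 × 70° = 140° (inscribed angle theorem).

140°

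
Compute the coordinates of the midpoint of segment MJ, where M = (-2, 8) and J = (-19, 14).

M = ((x₁ + x₂)/2, (y₁ + y₂)/2)
= ((-2 + -19)/2, (8 + 14)/2)
= (-21/2, 22/2) = (-21/2, 11)

(-21/2, 11)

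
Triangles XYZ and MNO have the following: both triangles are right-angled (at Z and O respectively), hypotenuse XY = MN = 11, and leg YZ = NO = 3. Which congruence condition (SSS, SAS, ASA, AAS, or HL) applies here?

The given information provides:
both triangles are right-angled (at Z and O respectively), hypotenuse XY = MN = 11, and leg YZ = NO = 3
This matches the HL congruence theorem.
The hypotenuse and one leg of two right triangles are equal (Hypotenuse-Leg).

HL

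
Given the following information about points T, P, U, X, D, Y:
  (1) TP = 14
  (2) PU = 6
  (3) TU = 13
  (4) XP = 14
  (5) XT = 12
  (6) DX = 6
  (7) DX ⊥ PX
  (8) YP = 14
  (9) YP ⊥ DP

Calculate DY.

Step 1: By the law of cosines on triangle DXP: DP² = 6² + 14² − 2·6·14·cos(90°) = 232, so DP = 2·√58.
Step 2: By the law of cosines on triangle DPY: DY² = (2·√58)² + 14² − 2·2·√58·14·cos(90°) = 428, so DY = 2·√107.

Therefore, the length of DY = 2·√107.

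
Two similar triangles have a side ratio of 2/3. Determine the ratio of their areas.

Area scales with the square of linear dimensions. If every length is multiplied by 2/3, then the area is multiplied by (2/3)^2 = 4/9.
The area ratio is 4:9.

4:9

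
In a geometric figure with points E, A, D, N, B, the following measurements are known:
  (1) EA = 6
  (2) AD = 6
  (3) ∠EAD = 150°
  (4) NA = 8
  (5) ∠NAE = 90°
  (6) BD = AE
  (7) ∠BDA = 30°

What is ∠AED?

Step 1: By the law of cosines on triangle EAD: ED² = 6² + 6² − 2·6·6·cos(150°) = 134.35, so ED ≈ 11.59.
Step 2: By the inverse law of cosines on triangle AED: cos(∠AED) = (6² + 11.59² − 6²) / (2·6·11.59) = 134.35/139.09 = 0.9659, so ∠AED = 15°.

Therefore, the measure of angle ∠AED = 15°.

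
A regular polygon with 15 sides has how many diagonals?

The number of diagonals in an n-gon is n(n - 3)/2.
For n = 15: 15(15 - 3)/2 = 15 × 12 / 2 = 90.

90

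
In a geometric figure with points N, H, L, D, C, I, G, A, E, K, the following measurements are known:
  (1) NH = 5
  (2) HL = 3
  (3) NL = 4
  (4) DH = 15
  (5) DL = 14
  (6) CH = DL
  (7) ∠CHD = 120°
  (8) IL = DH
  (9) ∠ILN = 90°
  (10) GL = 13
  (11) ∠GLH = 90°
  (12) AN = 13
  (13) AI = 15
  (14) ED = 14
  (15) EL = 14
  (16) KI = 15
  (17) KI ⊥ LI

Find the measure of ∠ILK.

From the given relations: IL = DH = 15.
Step 1: By the law of cosines on triangle LIK: LK² = 15² + 15² − 2·15·15·cos(90°) = 450, so LK = 15·√2.
Step 2: By the inverse law of cosines on triangle ILK: cos(∠ILK) = (15² + (15·√2)² − 15²) / (2·15·15·√2) = 450/636.4 = 0.7071, so ∠ILK = 45°.

Therefore, the measure of angle ∠ILK = 45°.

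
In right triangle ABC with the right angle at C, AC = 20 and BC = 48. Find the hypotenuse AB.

By the Pythagorean theorem: AB^2 = AC^2 + BC^2
AB^2 = 20^2 + 48^2 = 400 + 2304 = 2704
AB = sqrt(2704) = 52

52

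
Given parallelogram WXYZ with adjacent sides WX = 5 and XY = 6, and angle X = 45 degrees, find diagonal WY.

The diagonal of a parallelogram can be found by treating two adjacent sides and the diagonal as a triangle.
Applying the law of cosines with sides 5, 6 and included angle 45°:
d^2 = 25 + 36 - 60*cos(45°) = 61 - 30*sqrt(2)
d = sqrt(61 - 30*sqrt(2))

sqrt(61 - 30*sqrt(2))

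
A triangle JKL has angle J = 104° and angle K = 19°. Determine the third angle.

The interior angles sum to 180°: angle L = 180 - 104 - 19 = 57°.
The triangle is obtuse (angles 104°, 19°, 57°).

57 degrees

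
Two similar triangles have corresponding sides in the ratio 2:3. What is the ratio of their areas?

The ratio of areas of similar triangles equals the square of the side ratio.
Side ratio = 2:3
Area ratio = (2/3)^2 = 4/9 = 4:9

4:9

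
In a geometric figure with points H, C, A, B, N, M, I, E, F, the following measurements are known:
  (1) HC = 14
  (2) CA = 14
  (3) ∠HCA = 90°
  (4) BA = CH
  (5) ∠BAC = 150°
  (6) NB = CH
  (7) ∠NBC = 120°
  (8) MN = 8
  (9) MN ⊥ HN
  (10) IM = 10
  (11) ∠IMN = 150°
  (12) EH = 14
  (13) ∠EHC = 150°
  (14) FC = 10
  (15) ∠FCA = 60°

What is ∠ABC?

From the given relations: BA = CH = 14.
Step 1: By the law of cosines on triangle BAC: BC² = 14² + 14² − 2·14·14·cos(150°) = 731.48, so BC ≈ 27.05.
Step 2: By the inverse law of cosines on triangle ABC: cos(∠ABC) = (14² + 27.05² − 14²) / (2·14·27.05) = 731.48/757.29 = 0.9659, so ∠ABC = 15°.

Therefore, the measure of angle ∠ABC = 15°.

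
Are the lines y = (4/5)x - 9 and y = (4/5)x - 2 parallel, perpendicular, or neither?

Slope of line 1: m1 = 4/5
Slope of line 2: m2 = 4/5
Two lines are parallel if and only if they have equal slopes (or both are vertical).
Here m1 = m2 = 4/5, confirming the lines are parallel.

Parallel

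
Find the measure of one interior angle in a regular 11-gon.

Each interior angle of a regular n-gon is (n - 2) * 180 / n.
For n = 11: (11 - 2) * 180 / 11 = 1620/11 = 1620/11 degrees.

1620/11 degrees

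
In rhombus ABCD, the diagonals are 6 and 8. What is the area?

Area of a rhombus = (d1 * d2) / 2
Area = (6 * 8) / 2
Area = 48 / 2
Area = 24

24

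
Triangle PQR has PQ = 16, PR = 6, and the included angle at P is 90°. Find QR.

By the law of cosines: QR^2 = PQ^2 + PR^2 - 2*PQ*PR*cos(P)
QR^2 = 16^2 + 6^2 - 2*16*6*cos(90°)
QR^2 = 256 + 36 - 192*(0)
QR^2 = 292
QR = 2*sqrt(73)

2*sqrt(73)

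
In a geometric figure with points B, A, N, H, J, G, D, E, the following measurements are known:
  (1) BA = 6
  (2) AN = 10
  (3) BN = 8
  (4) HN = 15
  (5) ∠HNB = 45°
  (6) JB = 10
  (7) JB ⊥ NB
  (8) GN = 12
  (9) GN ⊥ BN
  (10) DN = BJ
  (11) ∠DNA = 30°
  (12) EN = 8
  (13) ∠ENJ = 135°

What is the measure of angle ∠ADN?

From the given relations: DN = BJ = 10.
Step 1: By the law of cosines on triangle DNA: DA² = 10² + 10² − 2·10·10·cos(30°) = 26.79, so DA ≈ 5.18.
Step 2: By the inverse law of cosines on triangle ADN: cos(∠ADN) = (5.18² + 10² − 10²) / (2·5.18·10) = 26.79/103.53 = 0.2588, so ∠ADN = 75°.

Therefore, the measure of angle ∠ADN = 75°.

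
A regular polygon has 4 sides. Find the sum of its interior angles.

The sum of interior angles of an n-sided polygon is (n - 2) * 180.
For n = 4: (4 - 2) * 180 = 2 * 180 = 360 degrees.

360 degrees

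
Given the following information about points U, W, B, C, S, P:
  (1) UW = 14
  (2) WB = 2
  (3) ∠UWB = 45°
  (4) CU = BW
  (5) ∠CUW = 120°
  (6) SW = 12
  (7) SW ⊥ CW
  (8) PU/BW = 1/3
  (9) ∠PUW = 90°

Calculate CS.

From the given relations: CU = BW = 2.
Step 1: By the law of cosines on triangle CUW: CW² = 2² + 14² − 2·2·14·cos(120°) = 228, so CW = 2·√57.
Step 2: By the law of cosines on triangle CWS: CS² = (2·√57)² + 12² − 2·2·√57·12·cos(90°) = 372, so CS = 2·√93.

Therefore, the length of CS = 2·√93.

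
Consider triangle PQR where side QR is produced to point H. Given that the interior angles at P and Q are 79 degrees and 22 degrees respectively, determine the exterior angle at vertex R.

Exterior angle = 79 + 22 = 101 degrees (exterior angle theorem).

101 degrees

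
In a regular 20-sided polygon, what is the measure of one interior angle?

Each interior angle of a regular n-gon is (n - 2) * 180 / n.
For n = 20: (20 - 2) * 180 / 20 = 3240/20 = 162 degrees.

162 degrees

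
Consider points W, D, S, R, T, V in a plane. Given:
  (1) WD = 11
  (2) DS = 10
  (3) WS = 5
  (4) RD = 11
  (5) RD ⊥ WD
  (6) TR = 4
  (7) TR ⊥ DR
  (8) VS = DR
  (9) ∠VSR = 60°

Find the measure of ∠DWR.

Step 1: By the law of cosines on triangle WDR: WR² = 11² + 11² − 2·11·11·cos(90°) = 242, so WR = 11·√2.
Step 2: By the inverse law of cosines on triangle DWR: cos(∠DWR) = (11² + (11·√2)² − 11²) / (2·11·11·√2) = 242/342.24 = 0.7071, so ∠DWR = 45°.

Therefore, the measure of angle ∠DWR = 45°.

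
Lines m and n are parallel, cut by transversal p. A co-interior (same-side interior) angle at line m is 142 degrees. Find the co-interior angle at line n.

Co-interior angles (same-side interior) formed by parallel lines and a transversal are supplementary (sum to 180 degrees).
The given angle is 142 degrees.
The co-interior angle = 180 - 142 = 38 degrees.

38 degrees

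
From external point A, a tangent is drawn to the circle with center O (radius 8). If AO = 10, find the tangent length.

The tangent, radius, and line from the external point to the center form a right triangle.
The right angle is where the tangent meets the radius.
By the Pythagorean theorem: tangent² + 8² = 10²
tangent² = 100 - 64 = 36
tangent = 6

6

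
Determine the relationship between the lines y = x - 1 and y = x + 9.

Slope of line 1: m1 = 1
Slope of line 2: m2 = 1
Since m1 = m2 = 1, the lines are parallel.

Parallel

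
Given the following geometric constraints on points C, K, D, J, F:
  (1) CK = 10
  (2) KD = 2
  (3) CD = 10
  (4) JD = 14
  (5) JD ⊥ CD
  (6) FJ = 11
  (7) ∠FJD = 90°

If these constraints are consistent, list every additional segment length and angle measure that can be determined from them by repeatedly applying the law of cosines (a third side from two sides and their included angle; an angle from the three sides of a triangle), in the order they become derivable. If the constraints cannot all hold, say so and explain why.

The constraints are consistent. Derivable facts, in order:
After 1 step:
- CJ = 2·√74
- DF ≈ 17.8
- ∠CDK = 84.26°
- ∠CKD = 84.26°
- ∠DCK = 11.48°
After 2 steps:
- ∠CJD = 35.54°
- ∠DCJ = 54.46°
- ∠DFJ = 51.84°
- ∠FDJ = 38.16°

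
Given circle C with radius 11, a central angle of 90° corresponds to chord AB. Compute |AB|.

Chord = 2(11) sin(45°) = 11*sqrt(2)

11*sqrt(2)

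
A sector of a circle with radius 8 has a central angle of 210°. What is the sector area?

Sector area = π(8²)(7/12) = 112*pi/3

112*pi/3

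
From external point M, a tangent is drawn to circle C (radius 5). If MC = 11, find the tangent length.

Let T be the point of tangency. Then CT ⊥ MT (radius ⊥ tangent).
In right triangle CTM: CM² = CT² + MT²
11² = 5² + MT²
MT² = 96, MT = 4*sqrt(6)

4*sqrt(6)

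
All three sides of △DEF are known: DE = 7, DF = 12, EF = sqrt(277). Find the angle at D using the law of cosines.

By the inverse law of cosines: cos(D) = (DE² + DF² - EF²) / (2 × DE × DF)
cos(D) = (7² + 12² - (sqrt(277))²) / (2 × 7 × 12)
cos(D) = (49 + 144 - (277)) / 168
cos(D) = -1/2
D = arccos(-1/2) = 120°

120°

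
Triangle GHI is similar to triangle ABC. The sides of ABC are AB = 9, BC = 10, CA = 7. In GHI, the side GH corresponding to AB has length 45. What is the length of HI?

Similar triangles have proportional sides. Setting up the proportion:
GH / AB = HI / BC
45 / 9 = HI / 10
HI = 10 * 45 / 9 = 50.

50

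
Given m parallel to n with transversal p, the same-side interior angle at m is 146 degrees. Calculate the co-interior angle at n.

Co-interior angles (same-side interior) formed by parallel lines and a transversal are supplementary (sum to 180 degrees).
The given angle is 146 degrees.
The co-interior angle = 180 - 146 = 34 degrees.

34 degrees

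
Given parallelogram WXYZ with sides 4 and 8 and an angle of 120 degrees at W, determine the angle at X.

Consecutive angles are supplementary: angle X = 180 - 120 = 60 degrees.

60 degrees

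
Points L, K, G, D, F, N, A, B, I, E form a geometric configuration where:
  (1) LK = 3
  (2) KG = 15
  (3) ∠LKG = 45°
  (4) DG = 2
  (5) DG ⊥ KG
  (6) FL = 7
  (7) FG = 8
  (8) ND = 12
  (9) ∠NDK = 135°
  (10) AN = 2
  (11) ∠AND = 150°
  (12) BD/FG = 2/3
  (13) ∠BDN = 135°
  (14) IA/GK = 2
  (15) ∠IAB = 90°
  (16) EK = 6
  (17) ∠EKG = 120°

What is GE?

Step 1: By the law of cosines on triangle GKE: GE² = 15² + 6² − 2·15·6·cos(120°) = 351, so GE = 3·√39.

Therefore, the length of GE = 3·√39.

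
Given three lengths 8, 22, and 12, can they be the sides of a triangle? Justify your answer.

The longest side is 22. The other two sides sum to 8 + 12 = 20.
Since 20 ≤ 22, the two shorter sides cannot reach around to close the triangle.

No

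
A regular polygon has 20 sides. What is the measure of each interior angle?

Each interior angle of a regular n-gon is (n - 2) * 180 / n.
For n = 20: (20 - 2) * 180 / 20 = 3240/20 = 162 degrees.

162 degrees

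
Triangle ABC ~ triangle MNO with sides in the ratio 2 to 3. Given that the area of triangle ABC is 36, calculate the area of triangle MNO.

For similar figures, the area ratio equals the square of the side ratio.
Side ratio (ABC to MNO) = 2:3, so area ratio = 2^2:3^2 = 4:9.
If the area of ABC is 36, then the area of MNO = 36 * (9/4) = 81.

81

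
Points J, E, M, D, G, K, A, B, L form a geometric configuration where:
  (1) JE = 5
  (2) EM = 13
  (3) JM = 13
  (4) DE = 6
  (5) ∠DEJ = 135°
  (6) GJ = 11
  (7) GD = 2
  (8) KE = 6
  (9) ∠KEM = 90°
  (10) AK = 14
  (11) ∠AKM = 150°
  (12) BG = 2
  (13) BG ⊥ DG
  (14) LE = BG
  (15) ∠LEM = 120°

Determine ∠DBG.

Step 1: By the law of cosines on triangle BGD: BD² = 2² + 2² − 2·2·2·cos(90°) = 8, so BD = 2·√2.
Step 2: By the inverse law of cosines on triangle DBG: cos(∠DBG) = ((2·√2)² + 2² − 2²) / (2·2·√2·2) = 8/11.31 = 0.7071, so ∠DBG = 45°.

Therefore, the measure of angle ∠DBG = 45°.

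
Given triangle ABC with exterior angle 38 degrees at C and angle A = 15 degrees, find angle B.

The exterior angle theorem states that an exterior angle equals the sum of the two non-adjacent interior angles.
So 38 = 15 + angle B, which gives angle B = 38 - 15 = 23 degrees.

23 degrees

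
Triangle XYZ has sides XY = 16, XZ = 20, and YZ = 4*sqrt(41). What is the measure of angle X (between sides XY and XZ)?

cos(X) = (16² + 20² - (4*sqrt(41))²) / (2 × 16 × 20) = 0, so X = arccos(0) = 90°.

90°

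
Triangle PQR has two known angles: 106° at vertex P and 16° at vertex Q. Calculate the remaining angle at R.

The interior angles sum to 180°: angle R = 180 - 106 - 16 = 58°.
The triangle is obtuse (angles 106°, 16°, 58°).

58 degrees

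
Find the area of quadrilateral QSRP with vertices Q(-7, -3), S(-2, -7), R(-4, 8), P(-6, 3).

Shoelace: sum of cross terms = 74, Area = (1/2)|74| = 37

37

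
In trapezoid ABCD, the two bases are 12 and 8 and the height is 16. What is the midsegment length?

The midsegment (median) of a trapezoid connects the midpoints of the non-parallel sides.
Its length is the average of the two bases: (12 + 8) / 2 = 10.

10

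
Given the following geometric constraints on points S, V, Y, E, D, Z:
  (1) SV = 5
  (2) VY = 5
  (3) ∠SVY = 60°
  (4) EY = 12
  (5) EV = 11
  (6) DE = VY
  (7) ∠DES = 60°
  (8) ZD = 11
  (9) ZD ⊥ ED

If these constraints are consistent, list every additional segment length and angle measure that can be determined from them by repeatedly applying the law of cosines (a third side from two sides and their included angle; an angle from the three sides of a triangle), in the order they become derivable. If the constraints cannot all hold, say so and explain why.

The constraints are consistent. Derivable facts, in order:
After 1 step:
- EZ = √146
- SY = 5
- ∠EVY = 88.96°
- ∠EYV = 66.42°
- ∠VEY = 24.62°
After 2 steps:
- ∠DEZ = 65.56°
- ∠DZE = 24.44°
- ∠SYV = 60°
- ∠VSY = 60°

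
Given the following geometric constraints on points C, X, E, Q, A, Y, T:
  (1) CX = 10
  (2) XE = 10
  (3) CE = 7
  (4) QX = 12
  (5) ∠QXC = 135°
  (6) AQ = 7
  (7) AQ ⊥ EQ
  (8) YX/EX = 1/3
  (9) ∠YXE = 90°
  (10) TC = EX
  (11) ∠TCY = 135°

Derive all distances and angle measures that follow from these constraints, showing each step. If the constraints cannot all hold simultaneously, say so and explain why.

The constraints are consistent.

From the given relations:
  YX = 1/3·EX = 1/3·10 ≈ 3.33
  TC = EX = 10

Step 1: From CX = 10, XQ = 12, and ∠CXQ = 135°, by the law of cosines:
  CQ² = CX² + XQ² - 2·CX·XQ·cos(135°) = 100 + 144 + 169.7 = 413.7
  CQ ≈ 20.34

Step 2: From EX = 10, XY = 3.33, and ∠EXY = 90°, by the law of cosines:
  EY² = EX² + XY² - 2·EX·XY·cos(90°) = 100 + 11.11 - 0 = 111.1
  EY ≈ 10.54

Step 3: From CE = 7, CX = 10, EX = 10, by the inverse law of cosines:
  cos(∠ECX) = (CE² + CX² - EX²) / (2·CE·CX)
  ∠ECX = 69.51°

Step 4: From XC = 10, XE = 10, CE = 7, by the inverse law of cosines:
  cos(∠CXE) = (XC² + XE² - CE²) / (2·XC·XE)
  ∠CXE = 40.97°

Step 5: From EC = 7, EX = 10, CX = 10, by the inverse law of cosines:
  cos(∠CEX) = (EC² + EX² - CX²) / (2·EC·EX)
  ∠CEX = 69.51°

Step 6: From CQ = 20.34, CX = 10, QX = 12, by the inverse law of cosines:
  cos(∠QCX) = (CQ² + CX² - QX²) / (2·CQ·CX)
  ∠QCX = 24.66°

Step 7: From EX = 10, EY = 10.54, XY = 3.33, by the inverse law of cosines:
  cos(∠XEY) = (EX² + EY² - XY²) / (2·EX·EY)
  ∠XEY = 18.43°

Step 8: From QC = 20.34, QX = 12, CX = 10, by the inverse law of cosines:
  cos(∠CQX) = (QC² + QX² - CX²) / (2·QC·QX)
  ∠CQX = 20.34°

Step 9: From YE = 10.54, YX = 3.33, EX = 10, by the inverse law of cosines:
  cos(∠EYX) = (YE² + YX² - EX²) / (2·YE·YX)
  ∠EYX = 71.57°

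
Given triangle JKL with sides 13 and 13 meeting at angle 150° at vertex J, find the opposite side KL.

Law of cosines: KL^2 = 13^2 + 13^2 - 2(13)(13)cos(150°) = 169*sqrt(3) + 338, so KL = 13*sqrt(sqrt(3) + 2).

13*sqrt(sqrt(3) + 2)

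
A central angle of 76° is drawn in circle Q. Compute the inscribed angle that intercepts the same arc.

Inscribed angle = 76° / 2 = 38° (inscribed angle theorem).

38°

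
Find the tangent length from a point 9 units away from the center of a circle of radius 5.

Let T be the point of tangency. Then OT ⊥ AT (radius ⊥ tangent).
In right triangle OTA: OA² = OT² + AT²
9² = 5² + AT²
AT² = 56, AT = 2*sqrt(14)

2*sqrt(14)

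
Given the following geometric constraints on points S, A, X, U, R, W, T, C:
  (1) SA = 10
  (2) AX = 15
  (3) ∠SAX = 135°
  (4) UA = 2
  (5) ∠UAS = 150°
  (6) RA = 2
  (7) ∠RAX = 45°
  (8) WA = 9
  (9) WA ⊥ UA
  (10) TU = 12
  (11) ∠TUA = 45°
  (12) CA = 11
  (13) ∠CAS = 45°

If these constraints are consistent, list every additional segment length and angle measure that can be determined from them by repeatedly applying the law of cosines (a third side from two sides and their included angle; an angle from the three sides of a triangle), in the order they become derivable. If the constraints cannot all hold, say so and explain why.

The constraints are consistent. Derivable facts, in order:
After 1 step:
- AT ≈ 10.68
- SC ≈ 8.09
- SU ≈ 11.77
- SX ≈ 23.18
- UW = √85
- XR ≈ 13.66
After 2 steps:
- ∠ACS = 60.94°
- ∠ARX = 129.06°
- ∠ASC = 74.06°
- ∠ASU = 4.87°
- ∠ASX = 27.24°
- ∠ATU = 7.61°
- ∠AUS = 25.13°
- ∠AUW = 77.47°
- ∠AWU = 12.53°
- ∠AXR = 5.94°
- ∠AXS = 17.76°
- ∠TAU = 127.39°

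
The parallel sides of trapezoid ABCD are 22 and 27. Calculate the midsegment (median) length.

The midsegment of a trapezoid = (base1 + base2) / 2
midsegment = (22 + 27) / 2
midsegment = 49 / 2
midsegment = 49/2

49/2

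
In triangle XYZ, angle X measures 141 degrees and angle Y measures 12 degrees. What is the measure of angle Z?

By the triangle angle sum property, the three interior angles of any triangle add up to 180°.
We know angle X = 141° and angle Y = 12°, so their sum is 153°.
Therefore angle Z = 180° - 153° = 27°.

27 degrees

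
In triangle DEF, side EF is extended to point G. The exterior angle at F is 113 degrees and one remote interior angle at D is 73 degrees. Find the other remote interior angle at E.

The exterior angle theorem states that an exterior angle equals the sum of the two non-adjacent interior angles.
So 113 = 73 + angle E, which gives angle E = 113 - 73 = 40 degrees.

40 degrees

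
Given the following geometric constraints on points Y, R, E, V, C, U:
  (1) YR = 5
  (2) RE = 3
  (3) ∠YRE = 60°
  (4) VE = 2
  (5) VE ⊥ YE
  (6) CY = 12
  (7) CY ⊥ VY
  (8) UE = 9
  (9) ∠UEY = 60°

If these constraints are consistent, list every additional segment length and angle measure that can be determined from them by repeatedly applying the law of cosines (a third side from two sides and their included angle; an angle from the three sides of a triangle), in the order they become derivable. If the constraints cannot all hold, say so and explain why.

The constraints are consistent. Derivable facts, in order:
After 1 step:
- YE = √19
After 2 steps:
- YU ≈ 7.8
- YV = √23
- ∠EYR = 36.59°
- ∠REY = 83.41°
After 3 steps:
- VC = √167
- ∠EUY = 28.96°
- ∠EVY = 65.35°
- ∠EYU = 91.04°
- ∠EYV = 24.65°
After 4 steps:
- ∠CVY = 68.22°
- ∠VCY = 21.78°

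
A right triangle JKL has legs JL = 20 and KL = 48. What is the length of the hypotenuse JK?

JK = sqrt(20^2 + 48^2) = sqrt(2704) = 52

52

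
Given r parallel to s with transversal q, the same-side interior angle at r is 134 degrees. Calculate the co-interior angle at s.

Co-interior angles sum to 180: 180 - 134 = 46 degrees.

46 degrees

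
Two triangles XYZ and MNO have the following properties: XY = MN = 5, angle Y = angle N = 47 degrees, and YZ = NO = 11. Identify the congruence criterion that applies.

The given information matches SAS: Two pairs of corresponding sides and the included angle are equal (Side-Angle-Side).

SAS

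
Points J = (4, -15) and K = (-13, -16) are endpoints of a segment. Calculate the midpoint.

M = ((x₁ + x₂)/2, (y₁ + y₂)/2)
= ((4 + -13)/2, (-15 + -16)/2)
= (-9/2, -31/2) = (-9/2, -31/2)

(-9/2, -31/2)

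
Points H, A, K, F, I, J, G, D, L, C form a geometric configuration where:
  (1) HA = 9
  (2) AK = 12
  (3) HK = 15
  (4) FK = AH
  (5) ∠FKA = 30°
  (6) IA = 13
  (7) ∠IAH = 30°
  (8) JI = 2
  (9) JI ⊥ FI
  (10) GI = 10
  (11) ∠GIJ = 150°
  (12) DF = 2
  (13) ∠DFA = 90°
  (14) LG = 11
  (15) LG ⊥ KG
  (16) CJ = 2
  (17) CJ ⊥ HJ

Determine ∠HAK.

Step 1: By the inverse law of cosines on triangle HAK: cos(∠HAK) = (9² + 12² − 15²) / (2·9·12) = 0/216 = 0, so ∠HAK = 90°.

Therefore, the measure of angle ∠HAK = 90°.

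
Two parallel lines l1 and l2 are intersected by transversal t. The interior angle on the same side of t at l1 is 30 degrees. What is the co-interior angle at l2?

Co-interior angles (same-side interior) formed by parallel lines and a transversal are supplementary (sum to 180 degrees).
The given angle is 30 degrees.
The co-interior angle = 180 - 30 = 150 degrees.

150 degrees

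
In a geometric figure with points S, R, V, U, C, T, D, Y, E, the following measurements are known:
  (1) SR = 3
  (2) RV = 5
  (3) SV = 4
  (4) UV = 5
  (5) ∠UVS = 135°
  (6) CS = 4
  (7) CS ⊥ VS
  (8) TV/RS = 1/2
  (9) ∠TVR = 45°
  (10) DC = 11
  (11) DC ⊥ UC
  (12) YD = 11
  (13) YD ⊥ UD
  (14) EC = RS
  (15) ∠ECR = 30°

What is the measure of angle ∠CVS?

Step 1: By the law of cosines on triangle VSC: VC² = 4² + 4² − 2·4·4·cos(90°) = 32, so VC = 4·√2.
Step 2: By the inverse law of cosines on triangle CVS: cos(∠CVS) = ((4·√2)² + 4² − 4²) / (2·4·√2·4) = 32/45.25 = 0.7071, so ∠CVS = 45°.

Therefore, the measure of angle ∠CVS = 45°.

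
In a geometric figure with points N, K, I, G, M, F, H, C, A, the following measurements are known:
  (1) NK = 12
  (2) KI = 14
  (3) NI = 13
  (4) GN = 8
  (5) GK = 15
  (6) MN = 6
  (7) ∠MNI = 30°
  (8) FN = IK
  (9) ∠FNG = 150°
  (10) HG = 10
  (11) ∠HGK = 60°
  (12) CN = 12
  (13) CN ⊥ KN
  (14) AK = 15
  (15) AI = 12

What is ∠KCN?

Step 1: By the law of cosines on triangle CNK: CK² = 12² + 12² − 2·12·12·cos(90°) = 288, so CK = 12·√2.
Step 2: By the inverse law of cosines on triangle KCN: cos(∠KCN) = ((12·√2)² + 12² − 12²) / (2·12·√2·12) = 288/407.29 = 0.7071, so ∠KCN = 45°.

Therefore, the measure of angle ∠KCN = 45°.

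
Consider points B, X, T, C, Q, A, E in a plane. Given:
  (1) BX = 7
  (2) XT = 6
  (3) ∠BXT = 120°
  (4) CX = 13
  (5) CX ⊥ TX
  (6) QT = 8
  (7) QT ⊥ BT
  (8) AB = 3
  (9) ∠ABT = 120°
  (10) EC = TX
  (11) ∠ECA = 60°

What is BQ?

Step 1: By the law of cosines on triangle BXT: BT² = 7² + 6² − 2·7·6·cos(120°) = 127, so BT = √127.
Step 2: By the law of cosines on triangle BTQ: BQ² = √127² + 8² − 2·√127·8·cos(90°) = 191, so BQ = √191.

Therefore, the length of BQ = √191.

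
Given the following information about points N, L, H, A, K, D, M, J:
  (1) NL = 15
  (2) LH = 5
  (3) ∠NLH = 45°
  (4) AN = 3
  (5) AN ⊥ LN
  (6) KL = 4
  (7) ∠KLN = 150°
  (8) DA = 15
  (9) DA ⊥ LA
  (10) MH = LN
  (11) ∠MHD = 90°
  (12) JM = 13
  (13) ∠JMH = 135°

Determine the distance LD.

Step 1: By the law of cosines on triangle LNA: LA² = 15² + 3² − 2·15·3·cos(90°) = 234, so LA = 3·√26.
Step 2: By the law of cosines on triangle LAD: LD² = (3·√26)² + 15² − 2·3·√26·15·cos(90°) = 459, so LD = 3·√51.

Therefore, the length of LD = 3·√51.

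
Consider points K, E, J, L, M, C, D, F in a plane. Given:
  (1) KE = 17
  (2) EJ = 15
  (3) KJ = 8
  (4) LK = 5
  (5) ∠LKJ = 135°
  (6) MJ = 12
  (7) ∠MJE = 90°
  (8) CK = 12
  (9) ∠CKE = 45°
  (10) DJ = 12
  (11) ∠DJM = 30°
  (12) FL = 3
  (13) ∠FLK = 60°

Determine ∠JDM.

Step 1: By the law of cosines on triangle DJM: DM² = 12² + 12² − 2·12·12·cos(30°) = 38.58, so DM ≈ 6.21.
Step 2: By the inverse law of cosines on triangle JDM: cos(∠JDM) = (12² + 6.21² − 12²) / (2·12·6.21) = 38.58/149.08 = 0.2588, so ∠JDM = 75°.

Therefore, the measure of angle ∠JDM = 75°.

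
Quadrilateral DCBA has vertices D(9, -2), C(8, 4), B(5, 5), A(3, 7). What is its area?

Using the Shoelace formula for a quadrilateral (vertices in order):
Area = (1/2)|sum of (x_i * y_(i+1) - x_(i+1) * y_i)|
Terms: (9*4 - 8*-2) = 52, (8*5 - 5*4) = 20, (5*7 - 3*5) = 20, (3*-2 - 9*7) = -69
Sum = 23
Area = (1/2)(23) = 23/2

23/2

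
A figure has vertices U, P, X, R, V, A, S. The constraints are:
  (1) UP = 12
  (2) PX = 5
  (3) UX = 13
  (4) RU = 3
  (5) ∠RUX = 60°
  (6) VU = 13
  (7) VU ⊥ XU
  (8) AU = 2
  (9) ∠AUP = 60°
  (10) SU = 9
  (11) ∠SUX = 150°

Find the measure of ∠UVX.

Step 1: By the law of cosines on triangle VUX: VX² = 13² + 13² − 2·13·13·cos(90°) = 338, so VX = 13·√2.
Step 2: By the inverse law of cosines on triangle UVX: cos(∠UVX) = (13² + (13·√2)² − 13²) / (2·13·13·√2) = 338/478 = 0.7071, so ∠UVX = 45°.

Therefore, the measure of angle ∠UVX = 45°.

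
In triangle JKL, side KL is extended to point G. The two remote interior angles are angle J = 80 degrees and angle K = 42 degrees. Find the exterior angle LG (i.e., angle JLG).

Exterior angle = 80 + 42 = 122 degrees (exterior angle theorem).

122 degrees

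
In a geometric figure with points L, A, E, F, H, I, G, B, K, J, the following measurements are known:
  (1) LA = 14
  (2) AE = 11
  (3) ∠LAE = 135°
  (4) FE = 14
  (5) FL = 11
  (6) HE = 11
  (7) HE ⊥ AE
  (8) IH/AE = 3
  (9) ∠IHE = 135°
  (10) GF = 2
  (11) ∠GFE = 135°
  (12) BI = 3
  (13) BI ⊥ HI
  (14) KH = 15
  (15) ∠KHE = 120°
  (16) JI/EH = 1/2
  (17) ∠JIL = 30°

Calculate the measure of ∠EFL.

Step 1: By the law of cosines on triangle EAL: EL² = 11² + 14² − 2·11·14·cos(135°) = 534.79, so EL ≈ 23.13.
Step 2: By the inverse law of cosines on triangle EFL: cos(∠EFL) = (14² + 11² − 23.13²) / (2·14·11) = -217.79/308 = -0.7071, so ∠EFL = 135°.

Therefore, the measure of angle ∠EFL = 135°.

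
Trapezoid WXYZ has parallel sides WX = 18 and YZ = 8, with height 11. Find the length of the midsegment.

midsegment = (18 + 8) / 2 = 26 / 2 = 13

13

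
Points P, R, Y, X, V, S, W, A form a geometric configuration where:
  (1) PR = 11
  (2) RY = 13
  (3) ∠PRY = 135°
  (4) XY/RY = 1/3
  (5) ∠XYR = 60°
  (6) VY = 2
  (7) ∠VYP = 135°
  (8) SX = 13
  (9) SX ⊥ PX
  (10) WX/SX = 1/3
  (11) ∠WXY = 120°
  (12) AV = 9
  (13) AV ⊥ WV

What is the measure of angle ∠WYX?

From the given relations: XY = 1/3·RY = 1/3·13 ≈ 4.33; WX = 1/3·SX = 1/3·13 ≈ 4.33.
Step 1: By the law of cosines on triangle YXW: YW² = 4.33² + 4.33² − 2·4.33·4.33·cos(120°) = 56.33, so YW ≈ 7.51.
Step 2: By the inverse law of cosines on triangle WYX: cos(∠WYX) = (7.51² + 4.33² − 4.33²) / (2·7.51·4.33) = 56.33/65.05 = 0.866, so ∠WYX = 30°.

Therefore, the measure of angle ∠WYX = 30°.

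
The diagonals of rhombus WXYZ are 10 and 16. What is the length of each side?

In a rhombus, the diagonals bisect each other perpendicularly, creating four congruent right triangles.
Each triangle has legs 5 (half of 10) and 8 (half of 16).
The hypotenuse of each right triangle is a side of the rhombus:
side = sqrt(5^2 + 8^2) = sqrt(89)

sqrt(89)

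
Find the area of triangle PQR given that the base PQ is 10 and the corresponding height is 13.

Area = (1/2)(10)(13) = 65

65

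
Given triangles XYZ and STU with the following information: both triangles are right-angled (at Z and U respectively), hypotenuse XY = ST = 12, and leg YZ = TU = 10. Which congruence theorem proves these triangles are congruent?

The given information matches HL: The hypotenuse and one leg of two right triangles are equal (Hypotenuse-Leg).

HL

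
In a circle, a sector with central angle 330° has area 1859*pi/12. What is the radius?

r² = 360 × 1859*pi/12 / (π × 330) = 169, so r = 13.

13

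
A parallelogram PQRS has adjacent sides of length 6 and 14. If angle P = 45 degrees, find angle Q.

Opposite sides of a parallelogram are parallel, so consecutive angles form co-interior angles on a transversal.
Co-interior angles sum to 180°, giving angle Q = 180 - 45 = 135 degrees.

135 degrees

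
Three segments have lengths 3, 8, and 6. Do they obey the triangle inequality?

For three segments to close into a triangle, no single side can be as long as the other two combined.
The longest side is 8, and 3 + 6 = 9 > 8.
A triangle can be formed.

Yes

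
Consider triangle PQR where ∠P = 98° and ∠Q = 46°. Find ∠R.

The interior angles sum to 180°: angle R = 180 - 98 - 46 = 36°.
The triangle is obtuse (angles 98°, 46°, 36°).

36 degrees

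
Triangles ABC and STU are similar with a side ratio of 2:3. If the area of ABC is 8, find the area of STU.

The ratio of areas of similar triangles = (side ratio)^2.
Side ratio = 2:3, so area ratio = 4:9.
Area of STU / Area of ABC = 9/4
Area of STU = 8 * 9/4 = 18

18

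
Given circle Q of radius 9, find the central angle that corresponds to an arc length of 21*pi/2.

Arc length L = 2πr × θ/360, so θ = 360L / (2πr).
θ = 360 × 21*pi/2 / (2π × 9)
θ = 210°
θ = 210°

210°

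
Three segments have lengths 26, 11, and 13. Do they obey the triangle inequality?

No.
The triangle inequality is violated: 11 + 13 = 24 ≤ 26.
These lengths cannot form a triangle.

No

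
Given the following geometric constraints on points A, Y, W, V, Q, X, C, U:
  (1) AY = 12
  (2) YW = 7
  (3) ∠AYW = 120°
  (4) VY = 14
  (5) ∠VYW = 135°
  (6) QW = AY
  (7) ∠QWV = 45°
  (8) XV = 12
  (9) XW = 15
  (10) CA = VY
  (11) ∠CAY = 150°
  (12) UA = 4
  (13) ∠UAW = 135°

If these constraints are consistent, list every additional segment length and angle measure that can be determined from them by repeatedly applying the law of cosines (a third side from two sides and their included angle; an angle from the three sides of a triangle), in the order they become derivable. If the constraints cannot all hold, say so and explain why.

The constraints are consistent. Derivable facts, in order:
After 1 step:
- AW ≈ 16.64
- WV ≈ 19.59
- YC ≈ 25.12
After 2 steps:
- VQ ≈ 13.97
- WU ≈ 19.68
- ∠ACY = 13.82°
- ∠AWY = 38.64°
- ∠AYC = 16.18°
- ∠VWX = 37.75°
- ∠VWY = 30.36°
- ∠VXW = 92.32°
- ∠WAY = 21.36°
- ∠WVX = 49.93°
- ∠WVY = 14.64°
After 3 steps:
- ∠AUW = 36.74°
- ∠AWU = 8.26°
- ∠QVW = 37.4°
- ∠VQW = 97.6°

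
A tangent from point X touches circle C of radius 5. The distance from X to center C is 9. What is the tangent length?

tangent = √(d² - r²) = √(9² - 5²) = √(81 - 25) = √56 = 2*sqrt(14)

2*sqrt(14)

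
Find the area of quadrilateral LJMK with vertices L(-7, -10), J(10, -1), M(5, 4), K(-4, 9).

Using the Shoelace formula for a quadrilateral (vertices in order):
Area = (1/2)|sum of (x_i * y_(i+1) - x_(i+1) * y_i)|
Terms: (-7*-1 - 10*-10) = 107, (10*4 - 5*-1) = 45, (5*9 - -4*4) = 61, (-4*-10 - -7*9) = 103
Sum = 316
Area = (1/2)(316) = 158

158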